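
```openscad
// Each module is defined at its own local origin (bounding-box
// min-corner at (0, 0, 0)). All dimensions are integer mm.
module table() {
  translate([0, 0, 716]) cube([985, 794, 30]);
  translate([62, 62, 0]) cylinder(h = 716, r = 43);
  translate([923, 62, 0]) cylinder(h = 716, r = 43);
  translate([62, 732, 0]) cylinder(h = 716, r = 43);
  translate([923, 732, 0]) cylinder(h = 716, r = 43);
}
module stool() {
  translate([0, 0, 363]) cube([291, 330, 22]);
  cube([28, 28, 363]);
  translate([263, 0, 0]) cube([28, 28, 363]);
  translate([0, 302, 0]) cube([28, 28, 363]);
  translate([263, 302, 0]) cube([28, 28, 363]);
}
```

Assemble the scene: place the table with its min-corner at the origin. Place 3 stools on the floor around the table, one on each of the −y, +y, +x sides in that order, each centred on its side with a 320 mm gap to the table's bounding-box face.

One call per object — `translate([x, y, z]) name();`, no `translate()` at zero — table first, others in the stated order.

table();
translate([347, -650, 0]) stool();
translate([347, 1114, 0]) stool();
translate([1305, 232, 0]) stool();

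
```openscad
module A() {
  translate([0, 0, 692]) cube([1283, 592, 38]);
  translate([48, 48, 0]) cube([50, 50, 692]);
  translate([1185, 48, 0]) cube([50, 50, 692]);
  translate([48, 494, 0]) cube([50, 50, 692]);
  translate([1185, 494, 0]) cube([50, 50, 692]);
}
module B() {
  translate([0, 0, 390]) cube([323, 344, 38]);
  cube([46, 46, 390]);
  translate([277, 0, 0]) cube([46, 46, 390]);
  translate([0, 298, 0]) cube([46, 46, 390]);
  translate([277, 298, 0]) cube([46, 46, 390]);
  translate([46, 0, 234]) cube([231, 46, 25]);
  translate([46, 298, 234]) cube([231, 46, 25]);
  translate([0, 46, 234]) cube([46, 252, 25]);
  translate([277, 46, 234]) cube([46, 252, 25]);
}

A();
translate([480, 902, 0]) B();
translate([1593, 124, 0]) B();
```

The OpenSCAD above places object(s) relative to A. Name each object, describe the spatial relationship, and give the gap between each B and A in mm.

A is a table. B is a stool. Two stools sit around the table at the +y, +x sides. The gap between each stool and the table is 310 mm.

Each stool's nearest face is 310 mm from the table's bounding box.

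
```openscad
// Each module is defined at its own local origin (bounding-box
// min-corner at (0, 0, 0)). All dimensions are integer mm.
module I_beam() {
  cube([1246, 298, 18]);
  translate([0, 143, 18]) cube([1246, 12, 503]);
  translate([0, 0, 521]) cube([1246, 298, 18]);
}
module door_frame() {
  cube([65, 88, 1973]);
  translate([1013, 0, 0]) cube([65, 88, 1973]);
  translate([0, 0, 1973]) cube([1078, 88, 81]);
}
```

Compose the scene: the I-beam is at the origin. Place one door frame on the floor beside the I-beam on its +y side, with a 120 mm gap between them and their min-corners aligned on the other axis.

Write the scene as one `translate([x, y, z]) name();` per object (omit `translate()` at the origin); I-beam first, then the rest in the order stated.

I_beam();
translate([0, 418, 0]) door_frame();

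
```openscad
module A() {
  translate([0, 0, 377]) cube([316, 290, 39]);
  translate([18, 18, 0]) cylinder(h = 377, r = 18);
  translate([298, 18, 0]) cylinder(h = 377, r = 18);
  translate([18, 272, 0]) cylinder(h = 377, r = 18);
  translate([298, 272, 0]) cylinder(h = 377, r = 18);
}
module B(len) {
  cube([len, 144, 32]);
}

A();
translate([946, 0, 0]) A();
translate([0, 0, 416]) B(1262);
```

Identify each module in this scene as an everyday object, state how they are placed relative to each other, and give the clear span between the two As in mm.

A is a stool. B is a beam. A beam spans the tops of two stools. The clear span between the two stools is 630 mm.

Second stool starts at x = 946; first ends at x = 316; clear span = 946 − 316 = 630 mm.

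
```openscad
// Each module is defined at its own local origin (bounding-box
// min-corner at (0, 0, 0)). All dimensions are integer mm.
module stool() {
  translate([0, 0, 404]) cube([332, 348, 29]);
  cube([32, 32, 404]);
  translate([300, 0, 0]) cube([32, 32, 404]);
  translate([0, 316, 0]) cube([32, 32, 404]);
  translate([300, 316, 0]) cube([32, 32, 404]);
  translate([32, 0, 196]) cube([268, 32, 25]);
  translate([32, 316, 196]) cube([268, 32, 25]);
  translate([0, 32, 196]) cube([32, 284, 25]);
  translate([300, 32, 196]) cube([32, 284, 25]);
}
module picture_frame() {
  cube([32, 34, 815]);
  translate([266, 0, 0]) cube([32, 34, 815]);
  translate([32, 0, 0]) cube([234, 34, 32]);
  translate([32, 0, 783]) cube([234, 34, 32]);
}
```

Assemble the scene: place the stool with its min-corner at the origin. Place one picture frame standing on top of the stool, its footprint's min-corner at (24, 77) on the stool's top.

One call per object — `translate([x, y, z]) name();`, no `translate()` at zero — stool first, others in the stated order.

stool();
translate([24, 77, 433]) picture_frame();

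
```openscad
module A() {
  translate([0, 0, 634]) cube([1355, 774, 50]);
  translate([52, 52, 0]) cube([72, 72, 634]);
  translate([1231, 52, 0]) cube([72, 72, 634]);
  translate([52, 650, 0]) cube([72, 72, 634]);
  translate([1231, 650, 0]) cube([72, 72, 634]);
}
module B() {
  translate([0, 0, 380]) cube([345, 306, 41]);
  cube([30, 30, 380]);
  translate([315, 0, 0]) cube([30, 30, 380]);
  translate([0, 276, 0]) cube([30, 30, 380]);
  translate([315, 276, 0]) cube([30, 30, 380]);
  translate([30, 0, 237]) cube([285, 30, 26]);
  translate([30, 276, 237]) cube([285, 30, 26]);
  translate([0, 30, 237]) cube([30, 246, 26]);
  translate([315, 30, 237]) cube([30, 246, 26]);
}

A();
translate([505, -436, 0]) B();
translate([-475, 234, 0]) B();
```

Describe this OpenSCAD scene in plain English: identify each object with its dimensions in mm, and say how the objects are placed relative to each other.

A is a rectangular dining table. The top is 1355×774×50 mm with its upper surface at z = 684 mm. It stands on four 72×72 mm square legs, each inset 52 mm from the nearest pair of top edges, running from the floor to the underside of the top.

B is a simple wooden stool: a rectangular seat 345 mm (x) by 306 mm (y), 41 mm thick, top face at z = 421 mm, on four square legs, each 30×30 mm in cross-section. The legs rest on z = 0, each flush with a corner of the seat. Four stretchers, 30 mm wide and 26 mm tall, connect adjacent legs with their undersides at z = 237 mm, each running between the inner faces of the legs it joins and aligned with the legs' outer faces on the other axis.

Two stools sit around the table at the −y, −x sides.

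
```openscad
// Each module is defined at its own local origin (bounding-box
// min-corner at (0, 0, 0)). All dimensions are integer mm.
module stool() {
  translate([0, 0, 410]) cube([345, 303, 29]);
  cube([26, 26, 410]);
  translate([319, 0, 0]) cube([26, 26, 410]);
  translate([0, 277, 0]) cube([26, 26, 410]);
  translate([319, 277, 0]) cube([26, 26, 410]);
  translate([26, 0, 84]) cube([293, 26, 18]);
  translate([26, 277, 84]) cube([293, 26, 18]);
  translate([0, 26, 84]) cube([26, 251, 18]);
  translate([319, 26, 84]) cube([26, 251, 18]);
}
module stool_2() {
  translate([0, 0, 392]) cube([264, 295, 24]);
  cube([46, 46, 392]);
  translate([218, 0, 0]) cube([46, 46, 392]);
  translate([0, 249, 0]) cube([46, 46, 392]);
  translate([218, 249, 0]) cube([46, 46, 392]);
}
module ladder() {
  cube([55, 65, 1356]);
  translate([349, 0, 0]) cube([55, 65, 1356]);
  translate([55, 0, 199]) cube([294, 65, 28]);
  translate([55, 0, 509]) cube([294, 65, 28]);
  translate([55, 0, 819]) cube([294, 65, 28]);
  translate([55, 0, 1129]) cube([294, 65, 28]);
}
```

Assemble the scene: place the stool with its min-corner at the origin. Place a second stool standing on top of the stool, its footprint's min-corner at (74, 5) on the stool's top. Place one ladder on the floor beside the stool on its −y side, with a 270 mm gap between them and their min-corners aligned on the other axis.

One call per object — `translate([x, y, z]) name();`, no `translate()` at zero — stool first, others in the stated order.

stool();
translate([74, 5, 439]) stool_2();
translate([0, -335, 0]) ladder();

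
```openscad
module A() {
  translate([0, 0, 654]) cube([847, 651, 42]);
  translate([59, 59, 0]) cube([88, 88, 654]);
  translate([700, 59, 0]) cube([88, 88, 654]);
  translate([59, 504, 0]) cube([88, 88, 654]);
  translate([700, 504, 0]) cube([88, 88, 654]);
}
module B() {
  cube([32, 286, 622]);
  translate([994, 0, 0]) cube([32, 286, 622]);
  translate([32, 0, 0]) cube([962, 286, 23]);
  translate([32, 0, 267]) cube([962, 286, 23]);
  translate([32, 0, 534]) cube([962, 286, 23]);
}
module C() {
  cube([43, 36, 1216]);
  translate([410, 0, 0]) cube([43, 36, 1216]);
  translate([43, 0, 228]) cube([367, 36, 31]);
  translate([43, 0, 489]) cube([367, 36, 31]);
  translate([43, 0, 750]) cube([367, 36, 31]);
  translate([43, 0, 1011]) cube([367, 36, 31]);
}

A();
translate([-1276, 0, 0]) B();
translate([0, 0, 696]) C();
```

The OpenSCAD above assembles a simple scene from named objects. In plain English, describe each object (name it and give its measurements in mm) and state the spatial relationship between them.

A is a table: top 847 mm (x) × 651 mm (y), 42 mm thick, upper face at z = 696 mm, on four 88×88 mm square legs, each inset 59 mm from the nearest pair of top edges, running from z = 0 to the bottom of the top.

B is a bookshelf 1026 mm wide overall, 286 mm deep and 622 mm tall. The two sides are 32 mm thick vertical panels. 3 horizontal shelves of 23 mm thickness span between the inner faces of the sides; the lowest shelf sits on the floor and shelves are stacked with a clear vertical gap of 244 mm between each pair.

C is a straight ladder. Two 43×36 mm vertical rails, 1216 mm tall, stand 453 mm apart (outside-to-outside) with their front faces coplanar on the −y side. 4 rungs, each 36 mm deep and 31 mm tall, span between the inner faces of the rails, front faces flush with the rails. The lowest rung's underside is at z = 228 mm and rungs are spaced 261 mm apart (underside to underside).

The bookshelf is on the floor beside the table on its −x side. The ladder is on top of the table.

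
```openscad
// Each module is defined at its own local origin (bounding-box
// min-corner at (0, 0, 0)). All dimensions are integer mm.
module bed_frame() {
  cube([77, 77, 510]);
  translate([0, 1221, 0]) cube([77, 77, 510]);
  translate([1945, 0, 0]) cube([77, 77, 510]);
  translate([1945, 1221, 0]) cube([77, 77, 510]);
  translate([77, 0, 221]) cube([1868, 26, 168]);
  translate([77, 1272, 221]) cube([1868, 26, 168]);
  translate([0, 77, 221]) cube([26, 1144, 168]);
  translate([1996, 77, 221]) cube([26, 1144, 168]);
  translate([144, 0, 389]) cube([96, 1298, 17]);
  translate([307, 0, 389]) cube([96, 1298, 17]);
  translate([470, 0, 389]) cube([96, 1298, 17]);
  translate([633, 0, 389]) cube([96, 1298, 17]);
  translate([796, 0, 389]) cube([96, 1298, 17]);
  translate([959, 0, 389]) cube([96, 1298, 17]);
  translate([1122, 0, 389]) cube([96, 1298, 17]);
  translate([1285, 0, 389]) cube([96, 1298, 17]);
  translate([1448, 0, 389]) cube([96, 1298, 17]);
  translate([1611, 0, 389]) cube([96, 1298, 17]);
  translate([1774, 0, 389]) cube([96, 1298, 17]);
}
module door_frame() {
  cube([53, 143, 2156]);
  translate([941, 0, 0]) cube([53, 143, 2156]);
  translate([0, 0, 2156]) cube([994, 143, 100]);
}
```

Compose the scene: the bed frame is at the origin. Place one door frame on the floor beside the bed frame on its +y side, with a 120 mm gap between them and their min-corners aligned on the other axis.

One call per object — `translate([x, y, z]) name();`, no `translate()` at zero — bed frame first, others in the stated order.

bed_frame();
translate([0, 1418, 0]) door_frame();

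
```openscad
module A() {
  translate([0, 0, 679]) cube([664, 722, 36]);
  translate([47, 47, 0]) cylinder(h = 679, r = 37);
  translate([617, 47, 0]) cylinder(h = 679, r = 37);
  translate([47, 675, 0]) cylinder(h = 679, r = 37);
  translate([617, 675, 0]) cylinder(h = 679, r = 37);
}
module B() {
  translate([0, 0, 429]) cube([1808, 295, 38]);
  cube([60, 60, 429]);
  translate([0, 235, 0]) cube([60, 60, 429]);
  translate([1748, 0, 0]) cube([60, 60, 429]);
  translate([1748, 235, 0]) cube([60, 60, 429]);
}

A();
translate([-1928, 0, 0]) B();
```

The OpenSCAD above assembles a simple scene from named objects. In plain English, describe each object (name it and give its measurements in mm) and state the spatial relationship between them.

A is a rectangular dining table. The top is 664×722×36 mm with its upper surface at z = 715 mm. It stands on four round legs of 74 mm diameter, each leg's bounding box inset 10 mm from the nearest pair of top edges, running from the floor to the underside of the top.

B is a bench: a 1808×295 mm seat slab, 38 mm thick, top at z = 467 mm, on four 60×60 mm square legs flush with the seat corners and standing on z = 0.

The bench is on the floor beside the table on its −x side.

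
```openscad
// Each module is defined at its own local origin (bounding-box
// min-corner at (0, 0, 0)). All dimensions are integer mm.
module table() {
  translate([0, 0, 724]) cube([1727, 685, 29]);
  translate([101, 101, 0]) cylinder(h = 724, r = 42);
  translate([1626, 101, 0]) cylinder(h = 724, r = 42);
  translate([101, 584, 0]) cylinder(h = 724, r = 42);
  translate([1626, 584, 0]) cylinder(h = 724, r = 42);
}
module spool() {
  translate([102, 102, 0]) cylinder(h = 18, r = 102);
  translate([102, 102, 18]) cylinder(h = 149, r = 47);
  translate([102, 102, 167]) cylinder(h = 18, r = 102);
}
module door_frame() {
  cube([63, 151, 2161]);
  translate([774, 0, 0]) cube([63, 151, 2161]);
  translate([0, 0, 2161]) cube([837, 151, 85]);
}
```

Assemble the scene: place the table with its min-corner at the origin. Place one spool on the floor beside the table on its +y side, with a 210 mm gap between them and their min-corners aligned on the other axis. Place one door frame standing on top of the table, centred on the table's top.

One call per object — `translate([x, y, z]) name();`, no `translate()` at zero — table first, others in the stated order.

table();
translate([0, 895, 0]) spool();
translate([445, 267, 753]) door_frame();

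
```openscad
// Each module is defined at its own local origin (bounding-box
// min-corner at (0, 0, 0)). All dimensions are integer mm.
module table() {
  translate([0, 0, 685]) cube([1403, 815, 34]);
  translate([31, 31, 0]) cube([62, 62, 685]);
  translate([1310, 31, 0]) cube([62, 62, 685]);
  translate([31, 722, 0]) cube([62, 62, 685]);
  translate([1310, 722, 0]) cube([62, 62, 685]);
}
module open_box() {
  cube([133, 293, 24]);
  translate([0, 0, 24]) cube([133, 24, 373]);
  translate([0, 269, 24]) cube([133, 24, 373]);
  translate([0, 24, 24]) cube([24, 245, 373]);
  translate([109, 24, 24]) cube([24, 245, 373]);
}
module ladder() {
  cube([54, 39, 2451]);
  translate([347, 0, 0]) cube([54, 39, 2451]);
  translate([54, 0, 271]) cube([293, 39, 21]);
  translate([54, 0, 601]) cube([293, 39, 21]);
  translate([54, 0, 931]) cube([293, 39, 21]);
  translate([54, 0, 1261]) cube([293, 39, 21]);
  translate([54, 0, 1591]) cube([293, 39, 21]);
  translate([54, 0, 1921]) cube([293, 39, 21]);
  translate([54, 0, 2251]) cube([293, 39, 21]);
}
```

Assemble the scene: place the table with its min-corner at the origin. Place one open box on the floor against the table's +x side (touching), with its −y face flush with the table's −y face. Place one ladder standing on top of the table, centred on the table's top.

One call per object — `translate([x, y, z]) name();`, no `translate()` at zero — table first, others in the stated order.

table();
translate([1403, 0, 0]) open_box();
translate([501, 388, 719]) ladder();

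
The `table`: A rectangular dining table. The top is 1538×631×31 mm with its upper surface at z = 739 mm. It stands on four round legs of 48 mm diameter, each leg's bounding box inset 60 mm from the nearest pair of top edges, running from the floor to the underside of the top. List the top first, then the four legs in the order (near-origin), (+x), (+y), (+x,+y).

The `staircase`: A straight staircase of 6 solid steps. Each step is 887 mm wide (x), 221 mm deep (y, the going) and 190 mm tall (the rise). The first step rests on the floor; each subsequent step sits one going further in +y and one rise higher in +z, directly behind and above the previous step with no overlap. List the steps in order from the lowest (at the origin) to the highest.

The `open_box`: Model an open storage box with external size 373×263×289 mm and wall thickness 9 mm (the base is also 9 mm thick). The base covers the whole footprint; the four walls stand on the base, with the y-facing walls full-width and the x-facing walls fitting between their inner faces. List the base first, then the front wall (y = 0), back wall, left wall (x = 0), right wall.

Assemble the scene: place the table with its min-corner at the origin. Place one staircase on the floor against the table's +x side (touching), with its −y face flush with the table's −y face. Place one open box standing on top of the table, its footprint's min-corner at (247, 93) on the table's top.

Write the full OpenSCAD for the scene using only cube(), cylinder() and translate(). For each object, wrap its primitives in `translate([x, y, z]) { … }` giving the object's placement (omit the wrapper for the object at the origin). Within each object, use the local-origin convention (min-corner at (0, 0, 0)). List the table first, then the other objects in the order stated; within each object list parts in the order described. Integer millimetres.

translate([0, 0, 708]) cube([1538, 631, 31]);
translate([84, 84, 0]) cylinder(h = 708, r = 24);
translate([1454, 84, 0]) cylinder(h = 708, r = 24);
translate([84, 547, 0]) cylinder(h = 708, r = 24);
translate([1454, 547, 0]) cylinder(h = 708, r = 24);
translate([1538, 0, 0]) {
  cube([887, 221, 190]);
  translate([0, 221, 190]) cube([887, 221, 190]);
  translate([0, 442, 380]) cube([887, 221, 190]);
  translate([0, 663, 570]) cube([887, 221, 190]);
  translate([0, 884, 760]) cube([887, 221, 190]);
  translate([0, 1105, 950]) cube([887, 221, 190]);
}
translate([247, 93, 739]) {
  cube([373, 263, 9]);
  translate([0, 0, 9]) cube([373, 9, 280]);
  translate([0, 254, 9]) cube([373, 9, 280]);
  translate([0, 9, 9]) cube([9, 245, 280]);
  translate([364, 9, 9]) cube([9, 245, 280]);
}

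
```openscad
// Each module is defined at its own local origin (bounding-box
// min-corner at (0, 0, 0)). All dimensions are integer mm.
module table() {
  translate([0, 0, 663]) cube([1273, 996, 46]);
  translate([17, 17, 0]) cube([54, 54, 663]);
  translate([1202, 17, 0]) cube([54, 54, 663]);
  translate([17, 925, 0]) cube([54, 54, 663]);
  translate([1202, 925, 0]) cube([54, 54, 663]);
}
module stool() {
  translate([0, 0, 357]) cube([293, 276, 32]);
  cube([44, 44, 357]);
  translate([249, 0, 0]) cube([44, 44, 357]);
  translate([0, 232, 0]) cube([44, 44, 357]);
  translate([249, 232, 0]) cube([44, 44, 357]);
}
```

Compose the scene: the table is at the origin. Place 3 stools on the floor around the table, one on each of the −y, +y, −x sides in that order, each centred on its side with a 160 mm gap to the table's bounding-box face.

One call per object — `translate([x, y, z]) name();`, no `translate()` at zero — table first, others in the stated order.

table();
translate([490, -436, 0]) stool();
translate([490, 1156, 0]) stool();
translate([-453, 360, 0]) stool();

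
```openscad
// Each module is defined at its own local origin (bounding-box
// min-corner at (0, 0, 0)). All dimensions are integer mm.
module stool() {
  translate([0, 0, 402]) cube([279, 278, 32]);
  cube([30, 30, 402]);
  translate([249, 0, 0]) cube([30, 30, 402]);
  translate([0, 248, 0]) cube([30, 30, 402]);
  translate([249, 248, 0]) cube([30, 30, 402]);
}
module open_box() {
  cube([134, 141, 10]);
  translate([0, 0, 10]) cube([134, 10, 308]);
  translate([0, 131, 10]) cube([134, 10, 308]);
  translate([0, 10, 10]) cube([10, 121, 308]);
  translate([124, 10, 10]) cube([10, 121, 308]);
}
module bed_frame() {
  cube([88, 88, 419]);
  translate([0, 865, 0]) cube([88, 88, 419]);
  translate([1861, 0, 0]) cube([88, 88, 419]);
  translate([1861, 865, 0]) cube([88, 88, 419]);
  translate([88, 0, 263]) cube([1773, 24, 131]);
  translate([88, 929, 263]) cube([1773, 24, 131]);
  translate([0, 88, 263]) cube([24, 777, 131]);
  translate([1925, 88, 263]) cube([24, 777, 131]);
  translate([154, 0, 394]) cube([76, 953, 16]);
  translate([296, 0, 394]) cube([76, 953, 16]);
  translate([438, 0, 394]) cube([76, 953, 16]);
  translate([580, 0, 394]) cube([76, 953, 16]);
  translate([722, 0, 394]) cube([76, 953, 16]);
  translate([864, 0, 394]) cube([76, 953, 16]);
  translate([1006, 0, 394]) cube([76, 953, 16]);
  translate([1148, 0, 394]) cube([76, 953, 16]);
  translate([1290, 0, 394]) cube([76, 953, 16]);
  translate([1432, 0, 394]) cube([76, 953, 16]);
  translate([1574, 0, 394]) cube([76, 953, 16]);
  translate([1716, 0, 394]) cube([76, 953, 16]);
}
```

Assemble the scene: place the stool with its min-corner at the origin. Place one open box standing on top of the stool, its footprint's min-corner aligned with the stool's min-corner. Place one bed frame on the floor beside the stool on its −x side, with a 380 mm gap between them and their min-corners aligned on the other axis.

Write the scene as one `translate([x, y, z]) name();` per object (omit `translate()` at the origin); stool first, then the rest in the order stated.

stool();
translate([0, 0, 434]) open_box();
translate([-2329, 0, 0]) bed_frame();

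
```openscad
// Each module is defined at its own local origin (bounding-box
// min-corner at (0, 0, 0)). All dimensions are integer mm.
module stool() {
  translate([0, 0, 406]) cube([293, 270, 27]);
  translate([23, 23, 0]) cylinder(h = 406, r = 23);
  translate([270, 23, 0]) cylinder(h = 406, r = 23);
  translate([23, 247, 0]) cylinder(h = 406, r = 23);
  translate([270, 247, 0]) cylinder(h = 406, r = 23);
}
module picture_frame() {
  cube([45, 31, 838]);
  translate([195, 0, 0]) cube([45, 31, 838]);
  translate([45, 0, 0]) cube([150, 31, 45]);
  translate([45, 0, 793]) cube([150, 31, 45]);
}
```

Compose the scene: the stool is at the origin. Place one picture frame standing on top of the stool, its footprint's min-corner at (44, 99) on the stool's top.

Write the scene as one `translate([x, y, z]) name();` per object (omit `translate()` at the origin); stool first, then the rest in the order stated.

stool();
translate([44, 99, 433]) picture_frame();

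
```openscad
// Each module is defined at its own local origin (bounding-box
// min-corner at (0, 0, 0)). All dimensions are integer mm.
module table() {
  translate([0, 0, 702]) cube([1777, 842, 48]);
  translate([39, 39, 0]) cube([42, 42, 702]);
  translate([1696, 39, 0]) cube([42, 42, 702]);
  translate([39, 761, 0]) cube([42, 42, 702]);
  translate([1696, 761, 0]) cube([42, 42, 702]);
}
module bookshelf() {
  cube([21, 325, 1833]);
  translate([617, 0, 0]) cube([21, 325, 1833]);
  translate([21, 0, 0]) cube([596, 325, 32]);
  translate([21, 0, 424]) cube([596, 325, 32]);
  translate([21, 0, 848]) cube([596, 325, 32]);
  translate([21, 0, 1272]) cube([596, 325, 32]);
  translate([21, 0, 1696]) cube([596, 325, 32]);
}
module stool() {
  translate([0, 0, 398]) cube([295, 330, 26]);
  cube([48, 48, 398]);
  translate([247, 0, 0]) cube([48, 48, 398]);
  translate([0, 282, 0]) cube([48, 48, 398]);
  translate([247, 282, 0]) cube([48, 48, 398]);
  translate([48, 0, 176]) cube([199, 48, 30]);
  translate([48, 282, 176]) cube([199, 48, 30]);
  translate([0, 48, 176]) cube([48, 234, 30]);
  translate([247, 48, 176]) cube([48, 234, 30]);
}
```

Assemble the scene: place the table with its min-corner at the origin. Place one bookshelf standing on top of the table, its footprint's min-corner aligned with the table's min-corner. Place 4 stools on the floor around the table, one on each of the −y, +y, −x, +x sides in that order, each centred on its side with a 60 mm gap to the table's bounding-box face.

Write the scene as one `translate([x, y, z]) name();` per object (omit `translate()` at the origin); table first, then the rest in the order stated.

table();
translate([0, 0, 750]) bookshelf();
translate([741, -390, 0]) stool();
translate([741, 902, 0]) stool();
translate([-355, 256, 0]) stool();
translate([1837, 256, 0]) stool();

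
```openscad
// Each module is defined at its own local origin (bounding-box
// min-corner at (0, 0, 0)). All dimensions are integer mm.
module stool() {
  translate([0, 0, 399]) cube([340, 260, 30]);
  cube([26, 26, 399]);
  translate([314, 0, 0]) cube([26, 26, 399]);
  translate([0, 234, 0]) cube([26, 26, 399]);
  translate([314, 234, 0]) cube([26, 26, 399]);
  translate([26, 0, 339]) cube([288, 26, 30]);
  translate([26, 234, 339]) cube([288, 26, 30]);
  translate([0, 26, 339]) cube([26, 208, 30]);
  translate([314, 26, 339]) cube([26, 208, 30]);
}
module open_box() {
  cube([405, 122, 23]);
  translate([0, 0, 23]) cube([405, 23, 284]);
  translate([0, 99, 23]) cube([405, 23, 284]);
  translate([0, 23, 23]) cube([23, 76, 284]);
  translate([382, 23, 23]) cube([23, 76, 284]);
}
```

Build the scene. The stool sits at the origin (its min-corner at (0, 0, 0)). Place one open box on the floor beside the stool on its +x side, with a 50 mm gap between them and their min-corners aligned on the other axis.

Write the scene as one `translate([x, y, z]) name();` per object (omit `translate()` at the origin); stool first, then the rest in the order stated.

stool();
translate([390, 0, 0]) open_box();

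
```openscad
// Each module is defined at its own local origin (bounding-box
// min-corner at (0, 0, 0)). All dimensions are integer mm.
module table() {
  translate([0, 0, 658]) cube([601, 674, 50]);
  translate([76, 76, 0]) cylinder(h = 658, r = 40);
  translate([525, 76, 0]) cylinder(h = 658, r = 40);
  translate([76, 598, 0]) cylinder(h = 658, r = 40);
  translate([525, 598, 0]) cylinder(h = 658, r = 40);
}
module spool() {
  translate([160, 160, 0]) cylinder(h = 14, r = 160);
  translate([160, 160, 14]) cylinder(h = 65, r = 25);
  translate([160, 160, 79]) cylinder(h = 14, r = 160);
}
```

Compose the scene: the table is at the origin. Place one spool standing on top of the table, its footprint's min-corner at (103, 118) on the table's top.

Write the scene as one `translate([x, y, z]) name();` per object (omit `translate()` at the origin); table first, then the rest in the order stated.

table();
translate([103, 118, 708]) spool();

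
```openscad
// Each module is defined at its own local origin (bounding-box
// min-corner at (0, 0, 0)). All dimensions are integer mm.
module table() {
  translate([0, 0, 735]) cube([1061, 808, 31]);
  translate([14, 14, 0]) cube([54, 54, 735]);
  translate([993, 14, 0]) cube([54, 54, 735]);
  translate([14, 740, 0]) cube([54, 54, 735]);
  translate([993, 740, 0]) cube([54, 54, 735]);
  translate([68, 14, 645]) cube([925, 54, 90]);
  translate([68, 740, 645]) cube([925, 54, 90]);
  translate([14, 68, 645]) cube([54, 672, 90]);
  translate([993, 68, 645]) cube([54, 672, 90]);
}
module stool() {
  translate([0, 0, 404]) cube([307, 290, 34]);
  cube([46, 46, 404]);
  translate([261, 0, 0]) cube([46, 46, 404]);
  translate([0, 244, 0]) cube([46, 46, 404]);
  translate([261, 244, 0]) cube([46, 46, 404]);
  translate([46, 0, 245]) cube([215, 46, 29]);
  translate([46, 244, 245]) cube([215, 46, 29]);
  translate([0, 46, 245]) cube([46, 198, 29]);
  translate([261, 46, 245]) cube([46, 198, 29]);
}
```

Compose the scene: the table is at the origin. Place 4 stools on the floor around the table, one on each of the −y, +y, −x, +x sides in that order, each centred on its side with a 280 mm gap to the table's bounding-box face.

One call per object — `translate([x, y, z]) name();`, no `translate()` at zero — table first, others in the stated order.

table();
translate([377, -570, 0]) stool();
translate([377, 1088, 0]) stool();
translate([-587, 259, 0]) stool();
translate([1341, 259, 0]) stool();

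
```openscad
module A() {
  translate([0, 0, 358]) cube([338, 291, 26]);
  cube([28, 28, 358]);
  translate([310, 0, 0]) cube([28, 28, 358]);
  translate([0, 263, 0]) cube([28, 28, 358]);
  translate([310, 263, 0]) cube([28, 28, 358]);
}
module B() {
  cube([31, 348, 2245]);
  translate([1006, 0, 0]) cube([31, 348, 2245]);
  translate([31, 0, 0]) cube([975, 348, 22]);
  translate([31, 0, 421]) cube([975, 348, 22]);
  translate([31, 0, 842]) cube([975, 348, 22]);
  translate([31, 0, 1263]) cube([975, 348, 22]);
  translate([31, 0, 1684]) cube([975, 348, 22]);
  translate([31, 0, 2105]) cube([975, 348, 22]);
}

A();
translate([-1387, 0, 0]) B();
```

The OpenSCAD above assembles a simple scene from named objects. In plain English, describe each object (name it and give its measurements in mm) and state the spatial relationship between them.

A is a four-legged stool. The seat is a 338×291×26 mm slab whose top surface is at z = 384 mm; four square legs, each 28×28 mm in cross-section, run from the floor (z = 0) to the underside of the seat, each flush with a corner of the seat.

B is a bookshelf 1037 mm wide overall, 348 mm deep and 2245 mm tall. The two sides are 31 mm thick vertical panels. 6 horizontal shelves of 22 mm thickness span between the inner faces of the sides; the lowest shelf sits on the floor and shelves are stacked with a clear vertical gap of 399 mm between each pair.

The bookshelf is on the floor beside the stool on its −x side.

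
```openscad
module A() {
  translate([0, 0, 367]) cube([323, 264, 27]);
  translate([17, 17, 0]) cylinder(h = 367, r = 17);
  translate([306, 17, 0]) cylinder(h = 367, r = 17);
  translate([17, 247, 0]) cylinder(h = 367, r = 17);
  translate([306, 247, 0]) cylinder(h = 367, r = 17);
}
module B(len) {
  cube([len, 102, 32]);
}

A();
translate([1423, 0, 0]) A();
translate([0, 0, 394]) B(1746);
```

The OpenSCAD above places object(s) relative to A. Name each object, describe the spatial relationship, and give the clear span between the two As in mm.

Second stool starts at x = 1423; first ends at x = 323; clear span = 1423 − 323 = 1100 mm.

A is a stool. B is a beam. A beam spans the tops of two stools. The clear span between the two stools is 1100 mm.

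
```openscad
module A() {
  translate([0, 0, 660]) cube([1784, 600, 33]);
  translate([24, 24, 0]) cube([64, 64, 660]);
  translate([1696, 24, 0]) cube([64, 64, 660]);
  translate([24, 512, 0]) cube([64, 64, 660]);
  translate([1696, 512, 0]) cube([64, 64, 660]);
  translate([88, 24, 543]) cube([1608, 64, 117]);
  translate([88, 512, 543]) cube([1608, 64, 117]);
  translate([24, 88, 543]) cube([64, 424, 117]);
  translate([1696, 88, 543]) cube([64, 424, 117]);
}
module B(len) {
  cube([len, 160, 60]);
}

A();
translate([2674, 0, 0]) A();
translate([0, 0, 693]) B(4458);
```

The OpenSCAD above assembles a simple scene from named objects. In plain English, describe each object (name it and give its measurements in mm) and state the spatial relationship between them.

A is a table with a 1784×600 mm rectangular top, 33 mm thick, top surface at z = 693 mm, supported by four 64×64 mm square legs, each inset 24 mm from the nearest pair of top edges, running from the floor. Four apron rails, 64 mm thick and 117 mm tall, run between adjacent legs with their top edges flush with the underside of the top and their outer faces flush with the legs' outer faces.

B is a rectangular beam 4458 mm long (x), 160 mm deep (y), 60 mm thick (z).

The beam spans the tops of two tables placed 890 mm apart, resting at z = 693 mm.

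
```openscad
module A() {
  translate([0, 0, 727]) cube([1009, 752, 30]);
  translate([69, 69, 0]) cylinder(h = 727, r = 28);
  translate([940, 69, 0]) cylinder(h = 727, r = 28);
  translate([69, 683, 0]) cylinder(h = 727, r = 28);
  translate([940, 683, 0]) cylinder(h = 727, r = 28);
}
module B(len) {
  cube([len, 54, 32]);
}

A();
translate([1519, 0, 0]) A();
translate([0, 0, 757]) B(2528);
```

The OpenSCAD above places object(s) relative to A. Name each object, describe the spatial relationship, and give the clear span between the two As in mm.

Second table starts at x = 1519; first ends at x = 1009; clear span = 1519 − 1009 = 510 mm.

A is a table. B is a beam. A beam spans the tops of two tables. The clear span between the two tables is 510 mm.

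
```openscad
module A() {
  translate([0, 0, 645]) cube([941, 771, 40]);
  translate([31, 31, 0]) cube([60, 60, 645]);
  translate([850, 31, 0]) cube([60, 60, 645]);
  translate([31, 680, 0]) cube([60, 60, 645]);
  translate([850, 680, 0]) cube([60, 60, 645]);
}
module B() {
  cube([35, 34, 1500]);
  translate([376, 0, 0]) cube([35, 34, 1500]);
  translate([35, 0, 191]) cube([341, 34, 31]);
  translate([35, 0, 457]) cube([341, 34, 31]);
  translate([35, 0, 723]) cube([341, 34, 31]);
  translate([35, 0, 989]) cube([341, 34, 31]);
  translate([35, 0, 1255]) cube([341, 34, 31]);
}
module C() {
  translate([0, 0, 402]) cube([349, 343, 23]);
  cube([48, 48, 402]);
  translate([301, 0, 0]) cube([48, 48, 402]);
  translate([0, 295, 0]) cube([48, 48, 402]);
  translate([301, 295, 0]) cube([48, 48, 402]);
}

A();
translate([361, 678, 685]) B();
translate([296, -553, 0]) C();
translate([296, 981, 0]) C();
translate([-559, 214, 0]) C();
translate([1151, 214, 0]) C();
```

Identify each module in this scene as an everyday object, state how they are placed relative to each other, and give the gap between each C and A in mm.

A is a table. B is a ladder. C is a stool. The ladder is on top of the table. Four stools sit around the table at the −y, +y, −x, +x sides. The gap between each stool and the table is 210 mm.

Each stool's nearest face is 210 mm from the table's bounding box.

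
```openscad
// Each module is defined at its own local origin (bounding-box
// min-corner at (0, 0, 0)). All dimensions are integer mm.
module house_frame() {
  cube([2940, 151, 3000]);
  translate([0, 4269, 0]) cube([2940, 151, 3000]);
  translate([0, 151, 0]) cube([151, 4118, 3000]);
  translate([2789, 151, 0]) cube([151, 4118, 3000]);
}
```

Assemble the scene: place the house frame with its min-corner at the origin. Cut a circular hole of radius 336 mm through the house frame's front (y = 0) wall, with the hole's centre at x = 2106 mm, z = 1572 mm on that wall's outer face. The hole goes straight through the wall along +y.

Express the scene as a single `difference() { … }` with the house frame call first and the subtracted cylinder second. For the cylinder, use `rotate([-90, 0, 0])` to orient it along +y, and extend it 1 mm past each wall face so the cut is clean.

difference() {
  house_frame();
  translate([2106, -1, 1572]) rotate([-90, 0, 0]) cylinder(h = 153, r = 336);
}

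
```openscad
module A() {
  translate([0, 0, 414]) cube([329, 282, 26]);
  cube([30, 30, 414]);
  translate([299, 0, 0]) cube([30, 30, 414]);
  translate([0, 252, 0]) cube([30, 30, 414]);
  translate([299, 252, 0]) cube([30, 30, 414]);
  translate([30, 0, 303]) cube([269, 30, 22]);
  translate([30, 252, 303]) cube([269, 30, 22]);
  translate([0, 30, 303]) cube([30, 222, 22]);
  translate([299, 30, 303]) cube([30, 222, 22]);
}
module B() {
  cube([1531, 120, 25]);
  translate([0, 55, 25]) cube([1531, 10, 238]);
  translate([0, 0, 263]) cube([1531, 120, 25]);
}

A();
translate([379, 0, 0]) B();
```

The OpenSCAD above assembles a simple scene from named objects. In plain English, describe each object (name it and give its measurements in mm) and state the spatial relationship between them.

A is a four-legged stool. The seat is 329×282 mm, 26 mm thick, top at z = 440 mm. It stands on four square legs, each 30×30 mm in cross-section, from z = 0 to the seat underside, each flush with a corner of the seat. Four stretchers, 30 mm wide and 22 mm tall, connect adjacent legs with their undersides at z = 303 mm, each running between the inner faces of the legs it joins and aligned with the legs' outer faces on the other axis.

B is an I-beam lying along x, 1531 mm long. Overall section height 288 mm. Two flanges 120 mm wide (y) and 25 mm thick, one on the floor and one at the top; a web 10 mm thick runs between them, centred on the flange width.

The I-beam is on the floor beside the stool on its +x side.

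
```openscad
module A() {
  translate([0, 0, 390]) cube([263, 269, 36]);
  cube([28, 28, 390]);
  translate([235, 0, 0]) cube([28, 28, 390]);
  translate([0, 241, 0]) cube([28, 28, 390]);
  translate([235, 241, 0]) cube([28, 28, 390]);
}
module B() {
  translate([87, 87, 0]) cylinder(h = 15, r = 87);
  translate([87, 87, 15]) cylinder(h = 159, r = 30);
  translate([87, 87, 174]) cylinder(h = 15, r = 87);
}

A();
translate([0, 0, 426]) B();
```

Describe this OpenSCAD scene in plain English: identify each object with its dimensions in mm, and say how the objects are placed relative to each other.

A is a four-legged stool. The seat is a 263×269×36 mm slab whose top surface is at z = 426 mm; four square legs, each 28×28 mm in cross-section, run from the floor (z = 0) to the underside of the seat, each flush with a corner of the seat.

B is a spool: two coaxial disc flanges of radius 87 mm and thickness 15 mm, joined by a core cylinder of radius 30 mm and height 159 mm. The lower flange rests on z = 0 and the three cylinders share a vertical axis.

The spool is on top of the stool.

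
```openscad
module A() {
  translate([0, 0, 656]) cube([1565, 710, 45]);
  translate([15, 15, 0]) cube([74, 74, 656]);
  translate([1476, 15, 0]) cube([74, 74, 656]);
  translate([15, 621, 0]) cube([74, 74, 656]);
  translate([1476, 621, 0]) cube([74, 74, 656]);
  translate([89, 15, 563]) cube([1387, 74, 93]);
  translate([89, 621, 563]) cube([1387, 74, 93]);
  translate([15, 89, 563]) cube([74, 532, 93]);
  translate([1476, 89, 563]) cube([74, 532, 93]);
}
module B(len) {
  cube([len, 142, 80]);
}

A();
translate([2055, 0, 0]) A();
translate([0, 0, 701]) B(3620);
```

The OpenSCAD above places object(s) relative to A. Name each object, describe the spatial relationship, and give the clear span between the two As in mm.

A is a table. B is a beam. A beam spans the tops of two tables. The clear span between the two tables is 490 mm.

Second table starts at x = 2055; first ends at x = 1565; clear span = 2055 − 1565 = 490 mm.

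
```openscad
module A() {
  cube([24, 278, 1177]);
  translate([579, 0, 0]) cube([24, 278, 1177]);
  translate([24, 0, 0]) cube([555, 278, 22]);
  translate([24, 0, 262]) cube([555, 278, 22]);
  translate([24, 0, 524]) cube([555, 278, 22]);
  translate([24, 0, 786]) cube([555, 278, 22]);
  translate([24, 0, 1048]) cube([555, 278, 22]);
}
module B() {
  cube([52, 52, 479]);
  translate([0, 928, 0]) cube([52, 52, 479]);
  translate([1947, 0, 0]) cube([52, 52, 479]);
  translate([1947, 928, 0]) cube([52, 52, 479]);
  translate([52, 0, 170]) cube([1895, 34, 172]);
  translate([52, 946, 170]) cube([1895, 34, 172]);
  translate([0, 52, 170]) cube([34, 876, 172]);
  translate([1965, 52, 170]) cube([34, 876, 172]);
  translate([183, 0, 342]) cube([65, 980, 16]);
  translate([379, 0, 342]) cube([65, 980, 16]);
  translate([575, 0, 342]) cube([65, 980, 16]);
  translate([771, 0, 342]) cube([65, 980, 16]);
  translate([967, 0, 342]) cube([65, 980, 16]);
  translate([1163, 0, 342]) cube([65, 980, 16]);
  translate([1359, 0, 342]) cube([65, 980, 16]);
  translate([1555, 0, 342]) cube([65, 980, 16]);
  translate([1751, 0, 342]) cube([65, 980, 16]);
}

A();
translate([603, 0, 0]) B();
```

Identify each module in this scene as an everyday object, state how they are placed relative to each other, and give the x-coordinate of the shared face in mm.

A is a bookshelf. B is a bed frame. The bed frame is against the bookshelf's +x side, with their −y faces flush. The x-coordinate of the shared face is 603 mm.

The bookshelf's +x face and the bed frame's −x face are both at x = 603 mm.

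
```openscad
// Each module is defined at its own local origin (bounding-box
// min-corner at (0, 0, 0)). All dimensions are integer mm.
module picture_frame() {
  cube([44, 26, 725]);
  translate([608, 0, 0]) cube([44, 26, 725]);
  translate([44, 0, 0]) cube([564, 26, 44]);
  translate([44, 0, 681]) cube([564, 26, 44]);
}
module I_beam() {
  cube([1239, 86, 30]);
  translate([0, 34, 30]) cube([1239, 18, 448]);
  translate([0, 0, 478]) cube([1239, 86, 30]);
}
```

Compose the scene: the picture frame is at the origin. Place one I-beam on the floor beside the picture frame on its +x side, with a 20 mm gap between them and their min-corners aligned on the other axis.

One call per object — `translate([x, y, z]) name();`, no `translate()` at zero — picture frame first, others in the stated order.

picture_frame();
translate([672, 0, 0]) I_beam();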